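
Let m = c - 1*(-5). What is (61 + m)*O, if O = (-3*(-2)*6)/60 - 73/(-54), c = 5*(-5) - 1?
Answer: 2108/27 ≈ 78.074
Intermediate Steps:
c = -26 (c = -25 - 1 = -26)
O = 527/270 (O = (6*6)*(1/60) - 73*(-1/54) = 36*(1/60) + 73/54 = ⅗ + 73/54 = 527/270 ≈ 1.9519)
m = -21 (m = -26 - 1*(-5) = -26 + 5 = -21)
(61 + m)*O = (61 - 21)*(527/270) = 40*(527/270) = 2108/27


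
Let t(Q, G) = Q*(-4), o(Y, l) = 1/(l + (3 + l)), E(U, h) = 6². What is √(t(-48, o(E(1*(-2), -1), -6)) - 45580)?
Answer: 2*I*√11347 ≈ 213.04*I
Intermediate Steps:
E(U, h) = 36
o(Y, l) = 1/(3 + 2*l)
t(Q, G) = -4*Q
√(t(-48, o(E(1*(-2), -1), -6)) - 45580) = √(-4*(-48) - 45580) = √(192 - 45580) = √(-45388) = 2*I*√11347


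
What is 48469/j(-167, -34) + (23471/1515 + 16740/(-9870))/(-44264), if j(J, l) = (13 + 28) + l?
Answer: 152765465581691/22062726840 ≈ 6924.1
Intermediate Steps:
j(J, l) = 41 + l
48469/j(-167, -34) + (23471/1515 + 16740/(-9870))/(-44264) = 48469/(41 - 34) + (23471/1515 + 16740/(-9870))/(-44264) = 48469/7 + (23471*(1/1515) + 16740*(-1/9870))*(-1/44264) = 48469*(⅐) + (23471/1515 - 558/329)*(-1/44264) = 48469/7 + (6876589/498435)*(-1/44264) = 48469/7 - 6876589/22062726840 = 152765465581691/22062726840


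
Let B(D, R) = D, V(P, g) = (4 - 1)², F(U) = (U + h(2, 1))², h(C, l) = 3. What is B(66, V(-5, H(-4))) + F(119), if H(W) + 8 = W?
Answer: 14950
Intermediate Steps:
F(U) = (3 + U)² (F(U) = (U + 3)² = (3 + U)²)
H(W) = -8 + W
V(P, g) = 9 (V(P, g) = 3² = 9)
B(66, V(-5, H(-4))) + F(119) = 66 + (3 + 119)² = 66 + 122² = 66 + 14884 = 14950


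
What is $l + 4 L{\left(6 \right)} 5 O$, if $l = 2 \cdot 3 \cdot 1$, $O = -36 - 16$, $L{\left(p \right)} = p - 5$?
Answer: $-1034$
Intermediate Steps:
$L{\left(p \right)} = -5 + p$
$O = -52$ ($O = -36 - 16 = -52$)
$l = 6$ ($l = 6 \cdot 1 = 6$)
$l + 4 L{\left(6 \right)} 5 O = 6 + 4 \left(-5 + 6\right) 5 \left(-52\right) = 6 + 4 \cdot 1 \cdot 5 \left(-52\right) = 6 + 4 \cdot 5 \left(-52\right) = 6 + 20 \left(-52\right) = 6 - 1040 = -1034$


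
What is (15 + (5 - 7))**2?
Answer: 169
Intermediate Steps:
(15 + (5 - 7))**2 = (15 - 2)**2 = 13**2 = 169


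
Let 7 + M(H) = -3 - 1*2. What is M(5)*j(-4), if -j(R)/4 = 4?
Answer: 192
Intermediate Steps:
j(R) = -16 (j(R) = -4*4 = -16)
M(H) = -12 (M(H) = -7 + (-3 - 1*2) = -7 + (-3 - 2) = -7 - 5 = -12)
M(5)*j(-4) = -12*(-16) = 192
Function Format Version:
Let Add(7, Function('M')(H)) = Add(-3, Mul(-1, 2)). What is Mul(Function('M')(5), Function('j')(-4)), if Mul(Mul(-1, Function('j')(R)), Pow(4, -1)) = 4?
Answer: 192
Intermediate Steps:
Function('j')(R) = -16 (Function('j')(R) = Mul(-4, 4) = -16)
Function('M')(H) = -12 (Function('M')(H) = Add(-7, Add(-3, Mul(-1, 2))) = Add(-7, Add(-3, -2)) = Add(-7, -5) = -12)
Mul(Function('M')(5), Function('j')(-4)) = Mul(-12, -16) = 192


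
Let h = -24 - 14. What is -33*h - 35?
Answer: 1219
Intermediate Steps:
h = -38
-33*h - 35 = -33*(-38) - 35 = 1254 - 35 = 1219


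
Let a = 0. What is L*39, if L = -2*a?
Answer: 0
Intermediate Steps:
L = 0 (L = -2*0 = 0)
L*39 = 0*39 = 0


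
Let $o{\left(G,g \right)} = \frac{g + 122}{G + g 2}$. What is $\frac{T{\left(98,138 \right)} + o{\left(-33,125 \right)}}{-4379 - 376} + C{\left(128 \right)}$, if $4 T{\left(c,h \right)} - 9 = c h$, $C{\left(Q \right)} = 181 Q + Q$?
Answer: $\frac{96147574991}{4127340} \approx 23295.0$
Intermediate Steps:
$C{\left(Q \right)} = 182 Q$
$T{\left(c,h \right)} = \frac{9}{4} + \frac{c h}{4}$
$o{\left(G,g \right)} = \frac{122 + g}{G + 2 g}$
$\frac{T{\left(98,138 \right)} + o{\left(-33,125 \right)}}{-4379 - 376} + C{\left(128 \right)} = \frac{\left(\frac{9}{4} + \frac{1}{4} \cdot 98 \cdot 138\right) + \frac{122 + 125}{-33 + 2 \cdot 125}}{-4379 - 376} + 182 \cdot 128 = \frac{\left(\frac{9}{4} + 3381\right) + \frac{1}{-33 + 250} \cdot 247}{-4755} + 23296 = \left(\frac{13533}{4} + \frac{1}{217} \cdot 247\right) \left(- \frac{1}{4755}\right) + 23296 = \left(\frac{13533}{4} + \frac{247}{217}\right) \left(- \frac{1}{4755}\right) + 23296 = \frac{2937649}{868} \left(- \frac{1}{4755}\right) + 23296 = - \frac{2937649}{4127340} + 23296 = \frac{96147574991}{4127340}$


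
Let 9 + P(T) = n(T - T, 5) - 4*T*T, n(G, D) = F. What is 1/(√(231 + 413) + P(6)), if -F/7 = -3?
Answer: -33/4195 - √161/8390 ≈ -0.0093789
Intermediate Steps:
F = 21 (F = -7*(-3) = 21)
n(G, D) = 21
P(T) = 12 - 4*T² (P(T) = -9 + (21 - 4*T*T) = -9 + (21 - 4*T²) = 12 - 4*T²)
1/(√(231 + 413) + P(6)) = 1/(√(231 + 413) + (12 - 4*6²)) = 1/(√644 + (12 - 4*36)) = 1/(2*√161 + (12 - 144)) = 1/(2*√161 - 132) = 1/(-132 + 2*√161)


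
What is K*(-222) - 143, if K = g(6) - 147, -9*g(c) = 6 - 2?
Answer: 97769/3 ≈ 32590.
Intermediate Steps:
g(c) = -4/9 (g(c) = -(6 - 2)/9 = -⅑*4 = -4/9)
K = -1327/9 (K = -4/9 - 147 = -1327/9 ≈ -147.44)
K*(-222) - 143 = -1327/9*(-222) - 143 = 98198/3 - 143 = 97769/3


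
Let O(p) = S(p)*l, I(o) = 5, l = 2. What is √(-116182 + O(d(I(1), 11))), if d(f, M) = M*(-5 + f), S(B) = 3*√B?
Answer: I*√116182 ≈ 340.85*I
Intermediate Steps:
O(p) = 6*√p (O(p) = (3*√p)*2 = 6*√p)
√(-116182 + O(d(I(1), 11))) = √(-116182 + 6*√(11*(-5 + 5))) = √(-116182 + 6*√(11*0)) = √(-116182 + 6*√0) = √(-116182 + 6*0) = √(-116182 + 0) = √(-116182) = I*√116182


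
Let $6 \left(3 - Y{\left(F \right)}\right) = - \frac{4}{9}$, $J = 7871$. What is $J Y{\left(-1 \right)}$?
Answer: $\frac{653293}{27} \approx 24196.0$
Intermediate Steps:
$Y{\left(F \right)} = \frac{83}{27}$ ($Y{\left(F \right)} = 3 - \frac{\left(-4\right) \frac{1}{9}}{6} = 3 - - \frac{2}{27} = 3 + \frac{2}{27} = \frac{83}{27}$)
$J Y{\left(-1 \right)} = 7871 \cdot \frac{83}{27} = \frac{653293}{27}$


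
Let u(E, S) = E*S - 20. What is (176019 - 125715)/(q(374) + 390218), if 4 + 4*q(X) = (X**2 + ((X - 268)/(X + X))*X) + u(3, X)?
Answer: 201216/1701899 ≈ 0.11823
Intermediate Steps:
u(E, S) = -20 + E*S
q(X) = -79/2 + X**2/4 + 7*X/8 (q(X) = -1 + ((X**2 + ((X - 268)/(X + X))*X) + (-20 + 3*X))/4 = -1 + ((X**2 + ((-268 + X)/((2*X)))*X) + (-20 + 3*X))/4 = -1 + ((X**2 + ((-268 + X)*(1/(2*X)))*X) + (-20 + 3*X))/4 = -1 + ((X**2 + ((-268 + X)/(2*X))*X) + (-20 + 3*X))/4 = -1 + ((X**2 + (-134 + X/2)) + (-20 + 3*X))/4 = -1 + ((-134 + X**2 + X/2) + (-20 + 3*X))/4 = -1 + (-154 + X**2 + 7*X/2)/4 = -1 + (-77/2 + X**2/4 + 7*X/8) = -79/2 + X**2/4 + 7*X/8)
(176019 - 125715)/(q(374) + 390218) = (176019 - 125715)/((-79/2 + (1/4)*374**2 + (7/8)*374) + 390218) = 50304/((-79/2 + (1/4)*139876 + 1309/4) + 390218) = 50304/((-79/2 + 34969 + 1309/4) + 390218) = 50304/(141027/4 + 390218) = 50304/(1701899/4) = 50304*(4/1701899) = 201216/1701899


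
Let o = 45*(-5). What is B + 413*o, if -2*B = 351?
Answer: -186201/2 ≈ -93101.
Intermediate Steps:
B = -351/2 (B = -½*351 = -351/2 ≈ -175.50)
o = -225
B + 413*o = -351/2 + 413*(-225) = -351/2 - 92925 = -186201/2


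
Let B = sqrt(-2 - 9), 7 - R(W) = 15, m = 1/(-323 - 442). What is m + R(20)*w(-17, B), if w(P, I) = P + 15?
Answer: 12239/765 ≈ 15.999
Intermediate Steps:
m = -1/765 (m = 1/(-765) = -1/765 ≈ -0.0013072)
R(W) = -8 (R(W) = 7 - 1*15 = 7 - 15 = -8)
B = I*sqrt(11) (B = sqrt(-11) = I*sqrt(11) ≈ 3.3166*I)
w(P, I) = 15 + P
m + R(20)*w(-17, B) = -1/765 - 8*(15 - 17) = -1/765 - 8*(-2) = -1/765 + 16 = 12239/765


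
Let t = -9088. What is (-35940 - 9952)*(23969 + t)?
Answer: -682918852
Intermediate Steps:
(-35940 - 9952)*(23969 + t) = (-35940 - 9952)*(23969 - 9088) = -45892*14881 = -682918852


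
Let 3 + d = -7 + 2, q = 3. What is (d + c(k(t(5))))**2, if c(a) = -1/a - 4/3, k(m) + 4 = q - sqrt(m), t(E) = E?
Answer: 6635/72 - 115*sqrt(5)/24 ≈ 81.438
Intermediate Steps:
k(m) = -1 - sqrt(m) (k(m) = -4 + (3 - sqrt(m)) = -1 - sqrt(m))
c(a) = -4/3 - 1/a (c(a) = -1/a - 4*1/3 = -1/a - 4/3 = -4/3 - 1/a)
d = -8 (d = -3 + (-7 + 2) = -3 - 5 = -8)
(d + c(k(t(5))))**2 = (-8 + (-4/3 - 1/(-1 - sqrt(5))))**2 = (-28/3 - 1/(-1 - sqrt(5)))**2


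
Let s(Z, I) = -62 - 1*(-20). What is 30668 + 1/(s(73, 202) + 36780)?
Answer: 1126680985/36738 ≈ 30668.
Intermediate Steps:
s(Z, I) = -42 (s(Z, I) = -62 + 20 = -42)
30668 + 1/(s(73, 202) + 36780) = 30668 + 1/(-42 + 36780) = 30668 + 1/36738 = 1126680985/36738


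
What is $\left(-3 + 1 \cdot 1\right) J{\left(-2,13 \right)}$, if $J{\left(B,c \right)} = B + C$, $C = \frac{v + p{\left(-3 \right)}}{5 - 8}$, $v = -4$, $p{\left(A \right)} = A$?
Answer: $- \frac{2}{3} \approx -0.66667$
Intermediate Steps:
$C = \frac{7}{3}$ ($C = \frac{-4 - 3}{5 - 8} = - \frac{7}{-3} = \left(-7\right) \left(- \frac{1}{3}\right) = \frac{7}{3} \approx 2.3333$)
$J{\left(B,c \right)} = \frac{7}{3} + B$ ($J{\left(B,c \right)} = B + \frac{7}{3} = \frac{7}{3} + B$)
$\left(-3 + 1 \cdot 1\right) J{\left(-2,13 \right)} = \left(-3 + 1 \cdot 1\right) \left(\frac{7}{3} - 2\right) = \left(-3 + 1\right) \frac{1}{3} = \left(-2\right) \frac{1}{3} = - \frac{2}{3}$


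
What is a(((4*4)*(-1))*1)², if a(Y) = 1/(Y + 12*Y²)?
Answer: 1/9339136 ≈ 1.0708e-7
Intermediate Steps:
a(((4*4)*(-1))*1)² = (1/(((((4*4)*(-1))*1))*(1 + 12*(((4*4)*(-1))*1))))² = (1/((((16*(-1))*1))*(1 + 12*((16*(-1))*1))))² = (1/(((-16*1))*(1 + 12*(-16*1))))² = (1/((-16)*(1 + 12*(-16))))² = (-1/(16*(1 - 192)))² = (-1/16/(-191))² = (-1/16*(-1/191))² = (1/3056)² = 1/9339136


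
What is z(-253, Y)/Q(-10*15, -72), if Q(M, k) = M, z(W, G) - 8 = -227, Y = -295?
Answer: 73/50 ≈ 1.4600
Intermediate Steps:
z(W, G) = -219 (z(W, G) = 8 - 227 = -219)
z(-253, Y)/Q(-10*15, -72) = -219/((-10*15)) = -219/(-150) = -219*(-1/150) = 73/50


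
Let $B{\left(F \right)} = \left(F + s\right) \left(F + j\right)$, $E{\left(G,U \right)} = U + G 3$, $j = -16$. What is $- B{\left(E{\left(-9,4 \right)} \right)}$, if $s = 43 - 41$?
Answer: $-819$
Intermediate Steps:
$s = 2$ ($s = 43 - 41 = 2$)
$E{\left(G,U \right)} = U + 3 G$
$B{\left(F \right)} = \left(-16 + F\right) \left(2 + F\right)$ ($B{\left(F \right)} = \left(F + 2\right) \left(F - 16\right) = \left(2 + F\right) \left(-16 + F\right) = \left(-16 + F\right) \left(2 + F\right)$)
$- B{\left(E{\left(-9,4 \right)} \right)} = - (-32 + \left(4 + 3 \left(-9\right)\right)^{2} - 14 \left(4 + 3 \left(-9\right)\right)) = - (-32 + \left(4 - 27\right)^{2} - 14 \left(4 - 27\right)) = - (-32 + \left(-23\right)^{2} - -322) = - (-32 + 529 + 322) = \left(-1\right) 819 = -819$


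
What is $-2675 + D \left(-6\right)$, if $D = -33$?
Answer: $-2477$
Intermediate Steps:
$-2675 + D \left(-6\right) = -2675 - -198 = -2675 + 198 = -2477$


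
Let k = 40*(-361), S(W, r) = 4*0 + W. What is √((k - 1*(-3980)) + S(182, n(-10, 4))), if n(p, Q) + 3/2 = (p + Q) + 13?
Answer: 3*I*√1142 ≈ 101.38*I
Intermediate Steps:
n(p, Q) = 23/2 + Q + p (n(p, Q) = -3/2 + ((p + Q) + 13) = -3/2 + ((Q + p) + 13) = -3/2 + (13 + Q + p) = 23/2 + Q + p)
S(W, r) = W (S(W, r) = 0 + W = W)
k = -14440
√((k - 1*(-3980)) + S(182, n(-10, 4))) = √((-14440 - 1*(-3980)) + 182) = √((-14440 + 3980) + 182) = √(-10460 + 182) = √(-10278) = 3*I*√1142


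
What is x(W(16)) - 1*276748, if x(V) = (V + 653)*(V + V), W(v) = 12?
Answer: -260788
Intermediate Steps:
x(V) = 2*V*(653 + V) (x(V) = (653 + V)*(2*V) = 2*V*(653 + V))
x(W(16)) - 1*276748 = 2*12*(653 + 12) - 1*276748 = 2*12*665 - 276748 = 15960 - 276748 = -260788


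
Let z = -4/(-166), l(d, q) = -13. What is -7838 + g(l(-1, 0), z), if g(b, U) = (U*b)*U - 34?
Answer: -54230260/6889 ≈ -7872.0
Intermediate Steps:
z = 2/83 (z = -4*(-1/166) = 2/83 ≈ 0.024096)
g(b, U) = -34 + b*U**2 (g(b, U) = b*U**2 - 34 = -34 + b*U**2)
-7838 + g(l(-1, 0), z) = -7838 + (-34 - 13*(2/83)**2) = -7838 + (-34 - 13*4/6889) = -7838 + (-34 - 52/6889) = -7838 - 234278/6889 = -54230260/6889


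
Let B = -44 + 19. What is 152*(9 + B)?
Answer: -2432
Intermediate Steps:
B = -25
152*(9 + B) = 152*(9 - 25) = 152*(-16) = -2432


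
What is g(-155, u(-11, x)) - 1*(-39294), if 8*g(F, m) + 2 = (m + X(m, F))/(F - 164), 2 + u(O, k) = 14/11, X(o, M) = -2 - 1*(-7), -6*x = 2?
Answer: 1103054103/28072 ≈ 39294.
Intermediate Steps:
x = -⅓ (x = -⅙*2 = -⅓ ≈ -0.33333)
X(o, M) = 5 (X(o, M) = -2 + 7 = 5)
u(O, k) = -8/11 (u(O, k) = -2 + 14/11 = -8/11)
g(F, m) = -¼ + (5 + m)/(8*(-164 + F)) (g(F, m) = -¼ + ((m + 5)/(F - 164))/8 = -¼ + ((5 + m)/(-164 + F))/8 = -¼ + (5 + m)/(8*(-164 + F)))
g(-155, u(-11, x)) - 1*(-39294) = (333 - 8/11 - 2*(-155))/(8*(-164 - 155)) - 1*(-39294) = (⅛)*(333 - 8/11 + 310)/(-319) + 39294 = (⅛)*(-1/319)*(7065/11) + 39294 = -7065/28072 + 39294 = 1103054103/28072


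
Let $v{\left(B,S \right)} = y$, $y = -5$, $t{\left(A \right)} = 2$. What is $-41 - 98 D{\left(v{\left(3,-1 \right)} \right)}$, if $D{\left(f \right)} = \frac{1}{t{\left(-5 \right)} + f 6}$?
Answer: $- \frac{75}{2} \approx -37.5$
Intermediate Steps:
$v{\left(B,S \right)} = -5$
$D{\left(f \right)} = \frac{1}{2 + 6 f}$ ($D{\left(f \right)} = \frac{1}{2 + f 6} = \frac{1}{2 + 6 f}$)
$-41 - 98 D{\left(v{\left(3,-1 \right)} \right)} = -41 - 98 \frac{1}{2 \left(1 + 3 \left(-5\right)\right)} = -41 - 98 \frac{1}{2 \left(1 - 15\right)} = -41 - 98 \frac{1}{2 \left(-14\right)} = -41 - 98 \cdot \frac{1}{2} \left(- \frac{1}{14}\right) = -41 - - \frac{7}{2} = -41 + \frac{7}{2} = - \frac{75}{2}$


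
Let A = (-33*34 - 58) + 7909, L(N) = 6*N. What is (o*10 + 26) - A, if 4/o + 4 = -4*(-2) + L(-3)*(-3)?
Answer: -194367/29 ≈ -6702.3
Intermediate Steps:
o = 2/29 (o = 4/(-4 + (-4*(-2) + (6*(-3))*(-3))) = 4/(-4 + (8 - 18*(-3))) = 4/(-4 + (8 + 54)) = 4/(-4 + 62) = 4/58 = 4*(1/58) = 2/29 ≈ 0.068966)
A = 6729 (A = (-1122 - 58) + 7909 = -1180 + 7909 = 6729)
(o*10 + 26) - A = ((2/29)*10 + 26) - 1*6729 = (20/29 + 26) - 6729 = 774/29 - 6729 = -194367/29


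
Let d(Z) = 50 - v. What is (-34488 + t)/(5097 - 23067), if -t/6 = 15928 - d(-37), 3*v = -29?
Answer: 64849/8985 ≈ 7.2175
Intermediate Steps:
v = -29/3 (v = (⅓)*(-29) = -29/3 ≈ -9.6667)
d(Z) = 179/3 (d(Z) = 50 - 1*(-29/3) = 50 + 29/3 = 179/3)
t = -95210 (t = -6*(15928 - 1*179/3) = -6*(15928 - 179/3) = -6*47605/3 = -95210)
(-34488 + t)/(5097 - 23067) = (-34488 - 95210)/(5097 - 23067) = -129698/(-17970) = -129698*(-1/17970) = 64849/8985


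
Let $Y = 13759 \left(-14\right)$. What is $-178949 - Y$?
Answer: $13677$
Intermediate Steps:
$Y = -192626$
$-178949 - Y = -178949 - -192626 = -178949 + 192626 = 13677$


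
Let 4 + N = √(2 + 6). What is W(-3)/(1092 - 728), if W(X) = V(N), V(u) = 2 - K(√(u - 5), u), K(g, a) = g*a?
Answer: 1/182 + √(-9 + 2*√2)*(2 - √2)/182 ≈ 0.0054945 + 0.0079959*I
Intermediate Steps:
N = -4 + 2*√2 (N = -4 + √(2 + 6) = -4 + √8 = -4 + 2*√2 ≈ -1.1716)
K(g, a) = a*g
V(u) = 2 - u*√(-5 + u) (V(u) = 2 - u*√(u - 5) = 2 - u*√(-5 + u))
W(X) = 2 - √(-9 + 2*√2)*(-4 + 2*√2) (W(X) = 2 - (-4 + 2*√2)*√(-5 + (-4 + 2*√2)) = 2 - (-4 + 2*√2)*√(-9 + 2*√2) = 2 - √(-9 + 2*√2)*(-4 + 2*√2))
W(-3)/(1092 - 728) = (2 + 2*√(-9 + 2*√2)*(2 - √2))/(1092 - 728) = (2 + 2*√(-9 + 2*√2)*(2 - √2))/364 = 1/182 + √(-9 + 2*√2)*(2 - √2)/182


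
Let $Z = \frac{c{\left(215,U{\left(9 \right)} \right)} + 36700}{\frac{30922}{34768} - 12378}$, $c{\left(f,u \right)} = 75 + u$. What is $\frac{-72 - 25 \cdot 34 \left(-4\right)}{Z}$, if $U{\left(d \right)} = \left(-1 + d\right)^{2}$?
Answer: $- \frac{89508095456}{80051147} \approx -1118.1$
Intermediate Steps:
$Z = - \frac{640409176}{215163691}$ ($Z = \frac{\left(75 + \left(-1 + 9\right)^{2}\right) + 36700}{\frac{30922}{34768} - 12378} = \frac{\left(75 + 8^{2}\right) + 36700}{30922 \cdot \frac{1}{34768} - 12378} = \frac{\left(75 + 64\right) + 36700}{\frac{15461}{17384} - 12378} = \frac{139 + 36700}{- \frac{215163691}{17384}} = 36839 \left(- \frac{17384}{215163691}\right) = - \frac{640409176}{215163691} \approx -2.9764$)
$\frac{-72 - 25 \cdot 34 \left(-4\right)}{Z} = \frac{-72 - 25 \cdot 34 \left(-4\right)}{- \frac{640409176}{215163691}} = \left(-72 - -3400\right) \left(- \frac{215163691}{640409176}\right) = \left(-72 + 3400\right) \left(- \frac{215163691}{640409176}\right) = 3328 \left(- \frac{215163691}{640409176}\right) = - \frac{89508095456}{80051147}$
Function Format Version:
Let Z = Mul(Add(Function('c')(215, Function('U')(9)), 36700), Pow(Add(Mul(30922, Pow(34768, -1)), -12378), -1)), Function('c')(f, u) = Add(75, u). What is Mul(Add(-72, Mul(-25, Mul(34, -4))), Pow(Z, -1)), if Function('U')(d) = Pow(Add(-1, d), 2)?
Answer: Rational(-89508095456, 80051147) ≈ -1118.1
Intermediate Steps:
Z = Rational(-640409176, 215163691) (Z = Mul(Add(Add(75, Pow(Add(-1, 9), 2)), 36700), Pow(Add(Mul(30922, Pow(34768, -1)), -12378), -1)) = Mul(Add(Add(75, Pow(8, 2)), 36700), Pow(Add(Mul(30922, Rational(1, 34768)), -12378), -1)) = Mul(Add(Add(75, 64), 36700), Pow(Add(Rational(15461, 17384), -12378), -1)) = Mul(Add(139, 36700), Pow(Rational(-215163691, 17384), -1)) = Mul(36839, Rational(-17384, 215163691)) = Rational(-640409176, 215163691) ≈ -2.9764)
Mul(Add(-72, Mul(-25, Mul(34, -4))), Pow(Z, -1)) = Mul(Add(-72, Mul(-25, Mul(34, -4))), Pow(Rational(-640409176, 215163691), -1)) = Mul(Add(-72, Mul(-25, -136)), Rational(-215163691, 640409176)) = Mul(Add(-72, 3400), Rational(-215163691, 640409176)) = Mul(3328, Rational(-215163691, 640409176)) = Rational(-89508095456, 80051147)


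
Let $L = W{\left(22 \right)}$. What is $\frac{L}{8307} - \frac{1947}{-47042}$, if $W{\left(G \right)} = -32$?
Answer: $\frac{14668385}{390777894} \approx 0.037536$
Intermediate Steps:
$L = -32$
$\frac{L}{8307} - \frac{1947}{-47042} = - \frac{32}{8307} - \frac{1947}{-47042} = \left(-32\right) \frac{1}{8307} - - \frac{1947}{47042} = - \frac{32}{8307} + \frac{1947}{47042} = \frac{14668385}{390777894}$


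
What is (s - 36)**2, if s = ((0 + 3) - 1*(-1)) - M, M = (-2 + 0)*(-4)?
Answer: 1600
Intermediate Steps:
M = 8 (M = -2*(-4) = 8)
s = -4 (s = ((0 + 3) - 1*(-1)) - 1*8 = (3 + 1) - 8 = 4 - 8 = -4)
(s - 36)**2 = (-4 - 36)**2 = (-40)**2 = 1600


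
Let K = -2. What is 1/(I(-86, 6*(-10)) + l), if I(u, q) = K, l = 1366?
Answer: 1/1364 ≈ 0.00073314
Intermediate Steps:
I(u, q) = -2
1/(I(-86, 6*(-10)) + l) = 1/(-2 + 1366) = 1/1364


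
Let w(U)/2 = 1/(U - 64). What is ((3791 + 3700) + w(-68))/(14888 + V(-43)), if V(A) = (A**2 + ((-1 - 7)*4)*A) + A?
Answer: 98881/238524 ≈ 0.41455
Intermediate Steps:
V(A) = A**2 - 31*A (V(A) = (A**2 + (-8*4)*A) + A = (A**2 - 32*A) + A = A**2 - 31*A)
w(U) = 2/(-64 + U) (w(U) = 2/(U - 64) = 2/(-64 + U))
((3791 + 3700) + w(-68))/(14888 + V(-43)) = ((3791 + 3700) + 2/(-64 - 68))/(14888 - 43*(-31 - 43)) = (7491 + 2/(-132))/(14888 - 43*(-74)) = (7491 + 2*(-1/132))/(14888 + 3182) = (7491 - 1/66)/18070 = (494405/66)*(1/18070) = 98881/238524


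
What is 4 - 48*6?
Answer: -284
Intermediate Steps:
4 - 48*6 = 4 - 288 = -284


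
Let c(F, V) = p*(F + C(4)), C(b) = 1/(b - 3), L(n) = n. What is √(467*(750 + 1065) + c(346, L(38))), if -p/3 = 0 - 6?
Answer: √853851 ≈ 924.04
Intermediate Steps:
C(b) = 1/(-3 + b)
p = 18 (p = -3*(0 - 6) = -3*(-6) = 18)
c(F, V) = 18 + 18*F (c(F, V) = 18*(F + 1/(-3 + 4)) = 18*(F + 1/1) = 18*(F + 1) = 18*(1 + F) = 18 + 18*F)
√(467*(750 + 1065) + c(346, L(38))) = √(467*(750 + 1065) + (18 + 18*346)) = √(467*1815 + (18 + 6228)) = √(847605 + 6246) = √853851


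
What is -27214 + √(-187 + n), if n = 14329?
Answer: -27214 + √14142 ≈ -27095.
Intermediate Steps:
-27214 + √(-187 + n) = -27214 + √(-187 + 14329) = -27214 + √14142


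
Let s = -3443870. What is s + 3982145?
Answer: 538275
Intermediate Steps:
s + 3982145 = -3443870 + 3982145 = 538275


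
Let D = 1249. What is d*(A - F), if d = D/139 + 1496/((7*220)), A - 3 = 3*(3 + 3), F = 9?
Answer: 581292/4865 ≈ 119.48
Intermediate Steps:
A = 21 (A = 3 + 3*(3 + 3) = 3 + 3*6 = 3 + 18 = 21)
d = 48441/4865 (d = 1249/139 + 1496/((7*220)) = 1249*(1/139) + 1496/1540 = 1249/139 + 1496*(1/1540) = 1249/139 + 34/35 = 48441/4865 ≈ 9.9570)
d*(A - F) = 48441*(21 - 1*9)/4865 = 48441*(21 - 9)/4865 = (48441/4865)*12 = 581292/4865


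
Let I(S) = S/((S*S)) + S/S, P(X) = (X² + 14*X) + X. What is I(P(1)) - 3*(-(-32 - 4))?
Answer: -1711/16 ≈ -106.94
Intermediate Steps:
P(X) = X² + 15*X
I(S) = 1 + 1/S (I(S) = S/(S²) + 1 = S/S² + 1 = 1/S + 1 = 1 + 1/S)
I(P(1)) - 3*(-(-32 - 4)) = (1 + 1*(15 + 1))/((1*(15 + 1))) - 3*(-(-32 - 4)) = (1 + 1*16)/((1*16)) - 3*(-1*(-36)) = (1 + 16)/16 - 3*36 = (1/16)*17 - 1*108 = 17/16 - 108 = -1711/16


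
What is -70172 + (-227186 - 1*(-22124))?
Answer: -275234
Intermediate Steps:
-70172 + (-227186 - 1*(-22124)) = -70172 + (-227186 + 22124) = -70172 - 205062 = -275234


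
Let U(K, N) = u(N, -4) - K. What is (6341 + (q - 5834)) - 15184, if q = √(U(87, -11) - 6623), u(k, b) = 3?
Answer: -14677 + I*√6707 ≈ -14677.0 + 81.896*I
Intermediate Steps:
U(K, N) = 3 - K
q = I*√6707 (q = √((3 - 1*87) - 6623) = √((3 - 87) - 6623) = √(-84 - 6623) = √(-6707) = I*√6707 ≈ 81.896*I)
(6341 + (q - 5834)) - 15184 = (6341 + (I*√6707 - 5834)) - 15184 = (6341 + (-5834 + I*√6707)) - 15184 = (507 + I*√6707) - 15184 = -14677 + I*√6707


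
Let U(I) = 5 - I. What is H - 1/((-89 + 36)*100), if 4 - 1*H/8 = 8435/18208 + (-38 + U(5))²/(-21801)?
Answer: 947521221097/32872637850 ≈ 28.824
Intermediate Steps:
H = 1430211349/49619076 (H = 32 - 8*(8435/18208 + (-38 + (5 - 1*5))²/(-21801)) = 32 - 8*(8435*(1/18208) + (-38 + (5 - 5))²*(-1/21801)) = 32 - 8*(8435/18208 + (-38 + 0)²*(-1/21801)) = 32 - 8*(8435/18208 + (-38)²*(-1/21801)) = 32 - 8*(8435/18208 + 1444*(-1/21801)) = 32 - 8*(8435/18208 - 1444/21801) = 32 - 8*157599083/396952608 = 32 - 157599083/49619076 = 1430211349/49619076 ≈ 28.824)
H - 1/((-89 + 36)*100) = 1430211349/49619076 - 1/((-89 + 36)*100) = 1430211349/49619076 - 1/((-53*100)) = 1430211349/49619076 - 1/(-5300) = 1430211349/49619076 - 1*(-1/5300) = 1430211349/49619076 + 1/5300 = 947521221097/32872637850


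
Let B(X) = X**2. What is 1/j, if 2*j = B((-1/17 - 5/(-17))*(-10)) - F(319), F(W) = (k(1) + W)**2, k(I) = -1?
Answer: -289/14611618 ≈ -1.9779e-5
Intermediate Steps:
F(W) = (-1 + W)**2
j = -14611618/289 (j = (((-1/17 - 5/(-17))*(-10))**2 - (-1 + 319)**2)/2 = (((-1*1/17 - 5*(-1/17))*(-10))**2 - 1*318**2)/2 = (((-1/17 + 5/17)*(-10))**2 - 1*101124)/2 = (((4/17)*(-10))**2 - 101124)/2 = ((-40/17)**2 - 101124)/2 = (1600/289 - 101124)/2 = (1/2)*(-29223236/289) = -14611618/289 ≈ -50559.)
1/j = 1/(-14611618/289) = -289/14611618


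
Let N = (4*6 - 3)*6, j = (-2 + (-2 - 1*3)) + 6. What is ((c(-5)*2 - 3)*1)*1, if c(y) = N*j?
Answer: -255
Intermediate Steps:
j = -1 (j = (-2 + (-2 - 3)) + 6 = (-2 - 5) + 6 = -7 + 6 = -1)
N = 126 (N = (24 - 3)*6 = 21*6 = 126)
c(y) = -126 (c(y) = 126*(-1) = -126)
((c(-5)*2 - 3)*1)*1 = ((-126*2 - 3)*1)*1 = ((-252 - 3)*1)*1 = -255*1*1 = -255*1 = -255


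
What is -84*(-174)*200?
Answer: 2923200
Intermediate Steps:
-84*(-174)*200 = 14616*200 = 2923200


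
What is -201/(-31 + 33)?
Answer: -201/2 ≈ -100.50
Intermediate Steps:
-201/(-31 + 33) = -201/2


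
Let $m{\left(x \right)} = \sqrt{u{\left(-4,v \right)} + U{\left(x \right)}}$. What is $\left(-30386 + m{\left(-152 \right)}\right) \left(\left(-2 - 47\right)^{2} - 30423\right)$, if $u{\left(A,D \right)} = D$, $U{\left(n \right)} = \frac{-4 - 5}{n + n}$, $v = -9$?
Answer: $851476492 - \frac{42033 i \sqrt{5757}}{38} \approx 8.5148 \cdot 10^{8} - 83928.0 i$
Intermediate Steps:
$U{\left(n \right)} = - \frac{9}{2 n}$
$m{\left(x \right)} = \sqrt{-9 - \frac{9}{2 x}}$
$\left(-30386 + m{\left(-152 \right)}\right) \left(\left(-2 - 47\right)^{2} - 30423\right) = \left(-30386 + \frac{3 \sqrt{-4 - \frac{2}{-152}}}{2}\right) \left(\left(-2 - 47\right)^{2} - 30423\right) = \left(-30386 + \frac{3 \sqrt{-4 - - \frac{1}{76}}}{2}\right) \left(\left(-49\right)^{2} - 30423\right) = \left(-30386 + \frac{3 \sqrt{-4 + \frac{1}{76}}}{2}\right) \left(2401 - 30423\right) = \left(-30386 + \frac{3 \sqrt{- \frac{303}{76}}}{2}\right) \left(-28022\right) = \left(-30386 + \frac{3 \frac{i \sqrt{5757}}{38}}{2}\right) \left(-28022\right) = \left(-30386 + \frac{3 i \sqrt{5757}}{76}\right) \left(-28022\right) = 851476492 - \frac{42033 i \sqrt{5757}}{38}$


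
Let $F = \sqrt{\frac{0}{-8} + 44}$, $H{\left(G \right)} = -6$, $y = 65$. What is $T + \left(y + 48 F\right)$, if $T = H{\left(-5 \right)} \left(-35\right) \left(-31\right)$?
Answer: $-6445 + 96 \sqrt{11} \approx -6126.6$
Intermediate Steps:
$F = 2 \sqrt{11}$ ($F = \sqrt{0 \left(- \frac{1}{8}\right) + 44} = \sqrt{0 + 44} = \sqrt{44} = 2 \sqrt{11} \approx 6.6332$)
$T = -6510$ ($T = \left(-6\right) \left(-35\right) \left(-31\right) = 210 \left(-31\right) = -6510$)
$T + \left(y + 48 F\right) = -6510 + \left(65 + 48 \cdot 2 \sqrt{11}\right) = -6510 + \left(65 + 96 \sqrt{11}\right) = -6445 + 96 \sqrt{11}$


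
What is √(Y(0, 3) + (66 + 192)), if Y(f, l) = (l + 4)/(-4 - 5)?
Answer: √2315/3 ≈ 16.038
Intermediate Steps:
Y(f, l) = -4/9 - l/9 (Y(f, l) = (4 + l)/(-9) = (4 + l)*(-⅑) = -4/9 - l/9)
√(Y(0, 3) + (66 + 192)) = √((-4/9 - ⅑*3) + (66 + 192)) = √((-4/9 - ⅓) + 258) = √(-7/9 + 258) = √(2315/9) = √2315/3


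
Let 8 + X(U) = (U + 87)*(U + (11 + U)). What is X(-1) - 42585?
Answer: -41819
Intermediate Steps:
X(U) = -8 + (11 + 2*U)*(87 + U) (X(U) = -8 + (U + 87)*(U + (11 + U)) = -8 + (87 + U)*(11 + 2*U) = -8 + (11 + 2*U)*(87 + U))
X(-1) - 42585 = (949 + 2*(-1)**2 + 185*(-1)) - 42585 = (949 + 2*1 - 185) - 42585 = (949 + 2 - 185) - 42585 = 766 - 42585 = -41819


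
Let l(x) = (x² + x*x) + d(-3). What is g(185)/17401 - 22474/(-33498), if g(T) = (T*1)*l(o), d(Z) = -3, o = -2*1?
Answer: 211027862/291449349 ≈ 0.72406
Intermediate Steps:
o = -2
l(x) = -3 + 2*x² (l(x) = (x² + x*x) - 3 = (x² + x²) - 3 = 2*x² - 3 = -3 + 2*x²)
g(T) = 5*T (g(T) = (T*1)*(-3 + 2*(-2)²) = T*(-3 + 2*4) = T*(-3 + 8) = T*5 = 5*T)
g(185)/17401 - 22474/(-33498) = (5*185)/17401 - 22474/(-33498) = 925*(1/17401) - 22474*(-1/33498) = 925/17401 + 11237/16749 = 211027862/291449349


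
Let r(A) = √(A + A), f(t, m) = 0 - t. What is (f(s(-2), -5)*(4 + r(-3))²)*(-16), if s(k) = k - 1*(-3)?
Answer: 160 + 128*I*√6 ≈ 160.0 + 313.53*I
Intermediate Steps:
s(k) = 3 + k (s(k) = k + 3 = 3 + k)
f(t, m) = -t
r(A) = √2*√A (r(A) = √(2*A) = √2*√A)
(f(s(-2), -5)*(4 + r(-3))²)*(-16) = ((-(3 - 2))*(4 + √2*√(-3))²)*(-16) = ((-1*1)*(4 + √2*(I*√3))²)*(-16) = -(4 + I*√6)²*(-16) = 16*(4 + I*√6)²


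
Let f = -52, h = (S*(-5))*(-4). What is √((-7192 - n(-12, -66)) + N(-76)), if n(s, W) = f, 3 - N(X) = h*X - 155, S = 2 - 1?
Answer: I*√5462 ≈ 73.905*I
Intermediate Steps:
S = 1
h = 20 (h = (1*(-5))*(-4) = -5*(-4) = 20)
N(X) = 158 - 20*X (N(X) = 3 - (20*X - 155) = 3 - (-155 + 20*X) = 3 + (155 - 20*X) = 158 - 20*X)
n(s, W) = -52
√((-7192 - n(-12, -66)) + N(-76)) = √((-7192 - 1*(-52)) + (158 - 20*(-76))) = √((-7192 + 52) + (158 + 1520)) = √(-7140 + 1678) = √(-5462) = I*√5462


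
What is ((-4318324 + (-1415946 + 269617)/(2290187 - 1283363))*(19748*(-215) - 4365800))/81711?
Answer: 3120128708933893675/6855716322 ≈ 4.5511e+8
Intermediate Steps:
((-4318324 + (-1415946 + 269617)/(2290187 - 1283363))*(19748*(-215) - 4365800))/81711 = ((-4318324 - 1146329/1006824)*(-4245820 - 4365800))*(1/81711) = ((-4318324 - 1146329*1/1006824)*(-8611620))*(1/81711) = ((-4318324 - 1146329/1006824)*(-8611620))*(1/81711) = -4347793389305/1006824*(-8611620)*(1/81711) = (3120128708933893675/83902)*(1/81711) = 3120128708933893675/6855716322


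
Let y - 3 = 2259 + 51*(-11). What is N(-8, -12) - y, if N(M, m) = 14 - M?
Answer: -1679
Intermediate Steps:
y = 1701 (y = 3 + (2259 + 51*(-11)) = 3 + (2259 - 561) = 3 + 1698 = 1701)
N(-8, -12) - y = (14 - 1*(-8)) - 1*1701 = (14 + 8) - 1701 = 22 - 1701 = -1679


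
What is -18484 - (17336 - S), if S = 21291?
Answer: -14529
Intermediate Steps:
-18484 - (17336 - S) = -18484 - (17336 - 1*21291) = -18484 - (17336 - 21291) = -18484 - 1*(-3955) = -18484 + 3955 = -14529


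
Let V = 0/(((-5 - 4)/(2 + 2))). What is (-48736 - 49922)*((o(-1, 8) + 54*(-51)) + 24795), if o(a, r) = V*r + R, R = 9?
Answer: -2175408900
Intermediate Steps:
V = 0 (V = 0/((-9/4)) = 0/((-9*1/4)) = 0/(-9/4) = 0*(-4/9) = 0)
o(a, r) = 9 (o(a, r) = 0*r + 9 = 0 + 9 = 9)
(-48736 - 49922)*((o(-1, 8) + 54*(-51)) + 24795) = (-48736 - 49922)*((9 + 54*(-51)) + 24795) = -98658*((9 - 2754) + 24795) = -98658*(-2745 + 24795) = -98658*22050 = -2175408900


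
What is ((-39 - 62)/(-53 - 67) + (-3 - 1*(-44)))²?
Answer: 25210441/14400 ≈ 1750.7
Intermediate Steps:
((-39 - 62)/(-53 - 67) + (-3 - 1*(-44)))² = (-101/(-120) + (-3 + 44))² = (-101*(-1/120) + 41)² = (101/120 + 41)² = (5021/120)² = 25210441/14400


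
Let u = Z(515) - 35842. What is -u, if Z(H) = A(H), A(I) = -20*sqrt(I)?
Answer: 35842 + 20*sqrt(515) ≈ 36296.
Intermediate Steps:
Z(H) = -20*sqrt(H)
u = -35842 - 20*sqrt(515) (u = -20*sqrt(515) - 35842 = -35842 - 20*sqrt(515) ≈ -36296.)
-u = -(-35842 - 20*sqrt(515)) = 35842 + 20*sqrt(515)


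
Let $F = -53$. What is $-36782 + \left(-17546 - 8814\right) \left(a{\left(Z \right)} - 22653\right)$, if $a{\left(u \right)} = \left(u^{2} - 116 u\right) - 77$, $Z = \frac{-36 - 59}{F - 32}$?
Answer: $\frac{174125559722}{289} \approx 6.0251 \cdot 10^{8}$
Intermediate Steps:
$Z = \frac{19}{17}$ ($Z = \frac{-36 - 59}{-53 - 32} = - \frac{95}{-85} = \left(-95\right) \left(- \frac{1}{85}\right) = \frac{19}{17} \approx 1.1176$)
$a{\left(u \right)} = -77 + u^{2} - 116 u$
$-36782 + \left(-17546 - 8814\right) \left(a{\left(Z \right)} - 22653\right) = -36782 + \left(-17546 - 8814\right) \left(\left(-77 + \left(\frac{19}{17}\right)^{2} - \frac{2204}{17}\right) - 22653\right) = -36782 - 26360 \left(\left(-77 + \frac{361}{289} - \frac{2204}{17}\right) - 22653\right) = -36782 - 26360 \left(- \frac{59360}{289} - 22653\right) = -36782 - - \frac{174136189720}{289} = -36782 + \frac{174136189720}{289} = \frac{174125559722}{289}$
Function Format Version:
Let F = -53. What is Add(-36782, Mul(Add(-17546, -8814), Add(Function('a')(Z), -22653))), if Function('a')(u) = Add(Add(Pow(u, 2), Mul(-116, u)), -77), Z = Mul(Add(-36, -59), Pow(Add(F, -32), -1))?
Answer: Rational(174125559722, 289) ≈ 6.0251e+8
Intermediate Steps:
Z = Rational(19, 17) (Z = Mul(Add(-36, -59), Pow(Add(-53, -32), -1)) = Mul(-95, Pow(-85, -1)) = Mul(-95, Rational(-1, 85)) = Rational(19, 17) ≈ 1.1176)
Function('a')(u) = Add(-77, Pow(u, 2), Mul(-116, u))
Add(-36782, Mul(Add(-17546, -8814), Add(Function('a')(Z), -22653))) = Add(-36782, Mul(Add(-17546, -8814), Add(Add(-77, Pow(Rational(19, 17), 2), Mul(-116, Rational(19, 17))), -22653))) = Add(-36782, Mul(-26360, Add(Add(-77, Rational(361, 289), Rational(-2204, 17)), -22653))) = Add(-36782, Mul(-26360, Add(Rational(-59360, 289), -22653))) = Add(-36782, Mul(-26360, Rational(-6606077, 289))) = Add(-36782, Rational(174136189720, 289)) = Rational(174125559722, 289)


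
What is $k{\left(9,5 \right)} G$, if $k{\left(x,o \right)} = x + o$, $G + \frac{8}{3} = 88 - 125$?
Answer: $- \frac{1666}{3} \approx -555.33$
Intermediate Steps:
$G = - \frac{119}{3}$ ($G = - \frac{8}{3} + \left(88 - 125\right) = - \frac{8}{3} - 37 = - \frac{119}{3} \approx -39.667$)
$k{\left(x,o \right)} = o + x$
$k{\left(9,5 \right)} G = \left(5 + 9\right) \left(- \frac{119}{3}\right) = 14 \left(- \frac{119}{3}\right) = - \frac{1666}{3}$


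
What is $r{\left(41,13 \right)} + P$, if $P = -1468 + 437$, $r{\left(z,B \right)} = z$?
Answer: $-990$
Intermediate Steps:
$P = -1031$
$r{\left(41,13 \right)} + P = 41 - 1031 = -990$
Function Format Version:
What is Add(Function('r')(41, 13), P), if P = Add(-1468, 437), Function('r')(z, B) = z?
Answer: -990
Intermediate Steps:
P = -1031
Add(Function('r')(41, 13), P) = Add(41, -1031) = -990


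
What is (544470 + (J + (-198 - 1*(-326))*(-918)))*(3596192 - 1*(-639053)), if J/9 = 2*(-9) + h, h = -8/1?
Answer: 1807314569340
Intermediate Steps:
h = -8 (h = -8*1 = -8)
J = -234 (J = 9*(2*(-9) - 8) = 9*(-18 - 8) = 9*(-26) = -234)
(544470 + (J + (-198 - 1*(-326))*(-918)))*(3596192 - 1*(-639053)) = (544470 + (-234 + (-198 - 1*(-326))*(-918)))*(3596192 - 1*(-639053)) = (544470 + (-234 + (-198 + 326)*(-918)))*(3596192 + 639053) = (544470 + (-234 + 128*(-918)))*4235245 = (544470 + (-234 - 117504))*4235245 = (544470 - 117738)*4235245 = 426732*4235245 = 1807314569340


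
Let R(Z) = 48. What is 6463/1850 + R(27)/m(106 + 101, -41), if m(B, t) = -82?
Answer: 220583/75850 ≈ 2.9081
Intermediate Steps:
6463/1850 + R(27)/m(106 + 101, -41) = 6463/1850 + 48/(-82) = 6463*(1/1850) + 48*(-1/82) = 6463/1850 - 24/41 = 220583/75850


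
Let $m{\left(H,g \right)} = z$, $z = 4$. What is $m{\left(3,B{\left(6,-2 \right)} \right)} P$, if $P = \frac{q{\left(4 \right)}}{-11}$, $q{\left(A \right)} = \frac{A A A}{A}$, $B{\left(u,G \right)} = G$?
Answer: $- \frac{64}{11} \approx -5.8182$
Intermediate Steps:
$q{\left(A \right)} = A^{2}$ ($q{\left(A \right)} = \frac{A^{2} A}{A} = \frac{A^{3}}{A} = A^{2}$)
$m{\left(H,g \right)} = 4$
$P = - \frac{16}{11}$ ($P = \frac{4^{2}}{-11} = 16 \left(- \frac{1}{11}\right) = - \frac{16}{11} \approx -1.4545$)
$m{\left(3,B{\left(6,-2 \right)} \right)} P = 4 \left(- \frac{16}{11}\right) = - \frac{64}{11}$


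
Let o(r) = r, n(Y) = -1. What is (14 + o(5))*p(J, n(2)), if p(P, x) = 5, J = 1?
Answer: 95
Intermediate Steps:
(14 + o(5))*p(J, n(2)) = (14 + 5)*5 = 19*5 = 95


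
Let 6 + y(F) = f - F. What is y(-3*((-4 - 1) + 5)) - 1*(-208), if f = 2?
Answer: 204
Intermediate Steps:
y(F) = -4 - F (y(F) = -6 + (2 - F) = -4 - F)
y(-3*((-4 - 1) + 5)) - 1*(-208) = (-4 - (-3)*((-4 - 1) + 5)) - 1*(-208) = (-4 - (-3)*(-5 + 5)) + 208 = (-4 - (-3)*0) + 208 = (-4 - 1*0) + 208 = (-4 + 0) + 208 = -4 + 208 = 204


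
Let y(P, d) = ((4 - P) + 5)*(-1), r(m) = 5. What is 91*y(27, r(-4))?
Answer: 1638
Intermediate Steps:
y(P, d) = -9 + P (y(P, d) = (9 - P)*(-1) = -9 + P)
91*y(27, r(-4)) = 91*(-9 + 27) = 91*18 = 1638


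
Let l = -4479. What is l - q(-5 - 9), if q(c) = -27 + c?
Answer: -4438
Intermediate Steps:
l - q(-5 - 9) = -4479 - (-27 + (-5 - 9)) = -4479 - (-27 - 14) = -4479 - 1*(-41) = -4479 + 41 = -4438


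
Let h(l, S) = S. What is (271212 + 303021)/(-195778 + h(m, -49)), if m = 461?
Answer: -574233/195827 ≈ -2.9324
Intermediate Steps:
(271212 + 303021)/(-195778 + h(m, -49)) = (271212 + 303021)/(-195778 - 49) = 574233/(-195827) = 574233*(-1/195827) = -574233/195827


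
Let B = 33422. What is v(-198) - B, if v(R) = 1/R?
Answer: -6617557/198 ≈ -33422.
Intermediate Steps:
v(-198) - B = 1/(-198) - 1*33422 = -1/198 - 33422 = -6617557/198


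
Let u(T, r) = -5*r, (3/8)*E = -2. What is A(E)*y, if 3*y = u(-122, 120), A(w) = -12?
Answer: 2400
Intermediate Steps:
E = -16/3 (E = (8/3)*(-2) = -16/3 ≈ -5.3333)
y = -200 (y = (-5*120)/3 = (⅓)*(-600) = -200)
A(E)*y = -12*(-200) = 2400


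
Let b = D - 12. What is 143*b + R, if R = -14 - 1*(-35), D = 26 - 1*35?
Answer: -2982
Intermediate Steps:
D = -9 (D = 26 - 35 = -9)
b = -21 (b = -9 - 12 = -21)
R = 21 (R = -14 + 35 = 21)
143*b + R = 143*(-21) + 21 = -3003 + 21 = -2982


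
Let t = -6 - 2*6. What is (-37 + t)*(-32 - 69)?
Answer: 5555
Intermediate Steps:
t = -18 (t = -6 - 12 = -18)
(-37 + t)*(-32 - 69) = (-37 - 18)*(-32 - 69) = -55*(-101) = 5555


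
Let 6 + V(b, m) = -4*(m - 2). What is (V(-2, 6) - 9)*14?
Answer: -434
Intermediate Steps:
V(b, m) = 2 - 4*m (V(b, m) = -6 - 4*(m - 2) = -6 - 4*(-2 + m) = -6 + (8 - 4*m) = 2 - 4*m)
(V(-2, 6) - 9)*14 = ((2 - 4*6) - 9)*14 = ((2 - 24) - 9)*14 = (-22 - 9)*14 = -31*14 = -434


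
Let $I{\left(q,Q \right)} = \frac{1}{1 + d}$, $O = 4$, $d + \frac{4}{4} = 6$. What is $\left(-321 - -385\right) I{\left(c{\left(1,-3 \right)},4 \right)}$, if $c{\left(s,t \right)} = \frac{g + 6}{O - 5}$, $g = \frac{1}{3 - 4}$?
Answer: $\frac{32}{3} \approx 10.667$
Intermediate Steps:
$d = 5$ ($d = -1 + 6 = 5$)
$g = -1$ ($g = \frac{1}{-1} = -1$)
$c{\left(s,t \right)} = -5$ ($c{\left(s,t \right)} = \frac{-1 + 6}{4 - 5} = \frac{5}{-1} = 5 \left(-1\right) = -5$)
$I{\left(q,Q \right)} = \frac{1}{6}$ ($I{\left(q,Q \right)} = \frac{1}{1 + 5} = \frac{1}{6}$)
$\left(-321 - -385\right) I{\left(c{\left(1,-3 \right)},4 \right)} = \left(-321 - -385\right) \frac{1}{6} = \left(-321 + 385\right) \frac{1}{6} = 64 \cdot \frac{1}{6} = \frac{32}{3}$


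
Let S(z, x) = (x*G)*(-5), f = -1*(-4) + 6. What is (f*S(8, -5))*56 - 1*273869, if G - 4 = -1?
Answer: -231869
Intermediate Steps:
G = 3 (G = 4 - 1 = 3)
f = 10 (f = 4 + 6 = 10)
S(z, x) = -15*x (S(z, x) = (x*3)*(-5) = (3*x)*(-5) = -15*x)
(f*S(8, -5))*56 - 1*273869 = (10*(-15*(-5)))*56 - 1*273869 = (10*75)*56 - 273869 = 750*56 - 273869 = 42000 - 273869 = -231869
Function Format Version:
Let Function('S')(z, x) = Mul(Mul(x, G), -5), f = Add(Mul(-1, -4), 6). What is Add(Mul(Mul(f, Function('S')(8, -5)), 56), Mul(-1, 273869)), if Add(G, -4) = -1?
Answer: -231869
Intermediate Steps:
G = 3 (G = Add(4, -1) = 3)
f = 10 (f = Add(4, 6) = 10)
Function('S')(z, x) = Mul(-15, x) (Function('S')(z, x) = Mul(Mul(x, 3), -5) = Mul(Mul(3, x), -5) = Mul(-15, x))
Add(Mul(Mul(f, Function('S')(8, -5)), 56), Mul(-1, 273869)) = Add(Mul(Mul(10, Mul(-15, -5)), 56), Mul(-1, 273869)) = Add(Mul(Mul(10, 75), 56), -273869) = Add(Mul(750, 56), -273869) = Add(42000, -273869) = -231869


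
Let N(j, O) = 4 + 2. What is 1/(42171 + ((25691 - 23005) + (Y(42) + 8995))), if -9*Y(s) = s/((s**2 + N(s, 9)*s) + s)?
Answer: 441/23748731 ≈ 1.8569e-5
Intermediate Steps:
N(j, O) = 6
Y(s) = -s/(9*(s**2 + 7*s)) (Y(s) = -s/(9*((s**2 + 6*s) + s)) = -s/(9*(s**2 + 7*s)))
1/(42171 + ((25691 - 23005) + (Y(42) + 8995))) = 1/(42171 + ((25691 - 23005) + (-1/(63 + 9*42) + 8995))) = 1/(42171 + (2686 + (-1/(63 + 378) + 8995))) = 1/(42171 + (2686 + (-1/441 + 8995))) = 1/(42171 + (2686 + 3966794/441)) = 1/(42171 + 5151320/441) = 1/(23748731/441) = 441/23748731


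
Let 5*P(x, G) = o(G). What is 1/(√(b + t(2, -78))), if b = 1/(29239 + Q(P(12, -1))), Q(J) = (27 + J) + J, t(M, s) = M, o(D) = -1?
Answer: 2*√10706124702/292661 ≈ 0.70710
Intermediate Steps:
P(x, G) = -⅕ (P(x, G) = (⅕)*(-1) = -⅕)
Q(J) = 27 + 2*J
b = 5/146328 (b = 1/(29239 + (27 + 2*(-⅕))) = 1/(29239 + (27 - ⅖)) = 1/(29239 + 133/5) = 1/(146328/5) = 5/146328 ≈ 3.4170e-5)
1/(√(b + t(2, -78))) = 1/(√(5/146328 + 2)) = 1/(√(292661/146328)) = 1/(√10706124702/73164) = 2*√10706124702/292661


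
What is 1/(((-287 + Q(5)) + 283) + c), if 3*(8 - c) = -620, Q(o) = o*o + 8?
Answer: 3/731 ≈ 0.0041040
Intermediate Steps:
Q(o) = 8 + o² (Q(o) = o² + 8 = 8 + o²)
c = 644/3 (c = 8 - ⅓*(-620) = 8 + 620/3 = 644/3 ≈ 214.67)
1/(((-287 + Q(5)) + 283) + c) = 1/(((-287 + (8 + 5²)) + 283) + 644/3) = 1/(((-287 + (8 + 25)) + 283) + 644/3) = 1/(((-287 + 33) + 283) + 644/3) = 1/((-254 + 283) + 644/3) = 1/(29 + 644/3) = 1/(731/3) = 3/731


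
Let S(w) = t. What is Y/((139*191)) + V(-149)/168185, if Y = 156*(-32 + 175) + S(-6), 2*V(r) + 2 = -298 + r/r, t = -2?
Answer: 7495131069/8930287130 ≈ 0.83929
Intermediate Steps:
S(w) = -2
V(r) = -299/2 (V(r) = -1 + (-298 + r/r)/2 = -1 + (-298 + 1)/2 = -1 + (½)*(-297) = -1 - 297/2 = -299/2)
Y = 22306 (Y = 156*(-32 + 175) - 2 = 156*143 - 2 = 22308 - 2 = 22306)
Y/((139*191)) + V(-149)/168185 = 22306/((139*191)) - 299/2/168185 = 22306/26549 - 299/2*1/168185 = 22306*(1/26549) - 299/336370 = 22306/26549 - 299/336370 = 7495131069/8930287130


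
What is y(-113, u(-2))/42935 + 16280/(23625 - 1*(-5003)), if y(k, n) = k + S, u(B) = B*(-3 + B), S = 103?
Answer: 34934776/61457159 ≈ 0.56844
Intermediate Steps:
y(k, n) = 103 + k (y(k, n) = k + 103 = 103 + k)
y(-113, u(-2))/42935 + 16280/(23625 - 1*(-5003)) = (103 - 113)/42935 + 16280/(23625 - 1*(-5003)) = -10*1/42935 + 16280/(23625 + 5003) = -2/8587 + 16280/28628 = -2/8587 + 16280*(1/28628) = -2/8587 + 4070/7157 = 34934776/61457159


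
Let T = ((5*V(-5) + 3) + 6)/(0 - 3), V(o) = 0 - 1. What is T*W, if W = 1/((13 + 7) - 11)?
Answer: -4/27 ≈ -0.14815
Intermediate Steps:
V(o) = -1
T = -4/3 (T = ((5*(-1) + 3) + 6)/(0 - 3) = ((-5 + 3) + 6)/(-3) = (-2 + 6)*(-1/3) = 4*(-1/3) = -4/3 ≈ -1.3333)
W = 1/9 (W = 1/(20 - 11) = 1/9 ≈ 0.11111)
T*W = -4/3*1/9 = -4/27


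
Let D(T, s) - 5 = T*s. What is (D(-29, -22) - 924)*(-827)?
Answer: 232387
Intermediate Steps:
D(T, s) = 5 + T*s
(D(-29, -22) - 924)*(-827) = ((5 - 29*(-22)) - 924)*(-827) = ((5 + 638) - 924)*(-827) = (643 - 924)*(-827) = -281*(-827) = 232387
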